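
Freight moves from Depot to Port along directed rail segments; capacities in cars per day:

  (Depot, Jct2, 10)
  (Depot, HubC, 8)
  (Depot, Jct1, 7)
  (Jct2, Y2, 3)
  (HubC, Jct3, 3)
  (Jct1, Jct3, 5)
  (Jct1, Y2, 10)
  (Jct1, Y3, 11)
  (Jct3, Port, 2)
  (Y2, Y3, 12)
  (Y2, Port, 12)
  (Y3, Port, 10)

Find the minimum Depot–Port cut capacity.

12

Augment Depot→Jct2→Y2→Port: bottleneck 3, flow now 3.
Augment Depot→HubC→Jct3→Port: bottleneck 2, flow now 5.
Augment Depot→Jct1→Y2→Port: bottleneck 7, flow now 12.
No augmenting path remains; maximum flow = 12.
By max-flow min-cut, the minimum cut capacity equals the max flow.
In the residual graph, reachable from Depot: {Depot, Jct2, HubC, Jct3}.
Min-cut edges: Depot→Jct1 (7), Jct2→Y2 (3), Jct3→Port (2); capacity 7 + 3 + 2 = 12.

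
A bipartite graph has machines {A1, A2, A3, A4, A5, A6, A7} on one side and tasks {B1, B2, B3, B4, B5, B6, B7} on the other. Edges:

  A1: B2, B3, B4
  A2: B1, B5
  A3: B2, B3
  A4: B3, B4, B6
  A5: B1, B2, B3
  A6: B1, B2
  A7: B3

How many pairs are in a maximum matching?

6

Unit-capacity flow: source→left, listed edges, right→sink; max matching = max flow.
Augmenting path A1→B2 (+1); matched 1.
Augmenting path A2→B1 (+1); matched 2.
Augmenting path A3→B3 (+1); matched 3.
Augmenting path A4→B4 (+1); matched 4.
Augmenting path A5→B1→A2→B5 (+1); matched 5.
Augmenting path A6→B2→A1→B4→A4→B6 (+1); matched 6.
No augmenting path remains; maximum matching = 6.
König certificate: {A1, A2, A4, B1, B2, B3} is a vertex cover of size 6 (every listed pair touches it), so no matching can be larger.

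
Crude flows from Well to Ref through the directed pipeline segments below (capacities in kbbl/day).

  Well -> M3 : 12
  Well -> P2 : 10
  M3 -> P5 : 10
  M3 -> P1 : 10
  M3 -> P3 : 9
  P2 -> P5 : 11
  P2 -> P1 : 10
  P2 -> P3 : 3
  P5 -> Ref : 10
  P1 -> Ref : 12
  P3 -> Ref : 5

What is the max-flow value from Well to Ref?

22

Augment Well→M3→P5→Ref: bottleneck 10, flow now 10.
Augment Well→M3→P1→Ref: bottleneck 2, flow now 12.
Augment Well→P2→P1→Ref: bottleneck 10, flow now 22.
No augmenting path remains; maximum flow = 22.
In the residual graph, reachable from Well: {Well}.
Min-cut edges: Well→M3 (12), Well→P2 (10); capacity 12 + 10 = 22.
This cut is saturated, so no flow can exceed 22.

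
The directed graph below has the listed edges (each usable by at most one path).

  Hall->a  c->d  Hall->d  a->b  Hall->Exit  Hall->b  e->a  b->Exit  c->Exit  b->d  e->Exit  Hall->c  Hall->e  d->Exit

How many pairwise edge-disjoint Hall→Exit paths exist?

5

Assign every edge capacity 1; by Menger, the answer equals the max flow.
Path Hall→Exit (+1); total 1.
Path Hall→b→Exit (+1); total 2.
Path Hall→c→Exit (+1); total 3.
Path Hall→d→Exit (+1); total 4.
Path Hall→e→Exit (+1); total 5.
No residual Hall→Exit path; max flow = 5.
Certifying cut of size 5: {Hall→Exit, Hall→c, Hall→e, b→Exit, d→Exit}.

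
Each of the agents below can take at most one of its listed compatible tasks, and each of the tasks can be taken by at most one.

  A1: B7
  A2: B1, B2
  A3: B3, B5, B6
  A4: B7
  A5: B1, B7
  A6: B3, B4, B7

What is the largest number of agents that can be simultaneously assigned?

5

Unit-capacity flow: source→left, listed edges, right→sink; max matching = max flow.
Augmenting path A1→B7 (+1); matched 1.
Augmenting path A2→B1 (+1); matched 2.
Augmenting path A3→B3 (+1); matched 3.
Augmenting path A6→B4 (+1); matched 4.
Augmenting path A5→B1→A2→B2 (+1); matched 5.
No augmenting path remains; maximum matching = 5.
König certificate: {A2, A3, A5, A6, B7} is a vertex cover of size 5 (every listed pair touches it), so no matching can be larger.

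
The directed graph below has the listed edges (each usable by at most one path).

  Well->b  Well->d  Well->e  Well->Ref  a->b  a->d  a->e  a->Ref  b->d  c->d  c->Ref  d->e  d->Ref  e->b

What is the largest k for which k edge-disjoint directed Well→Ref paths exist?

2

Assign every edge capacity 1; by Menger, the answer equals the max flow.
Path Well→Ref (+1); total 1.
Path Well→d→Ref (+1); total 2.
No residual Well→Ref path; max flow = 2.
Certifying cut of size 2: {Well→Ref, d→Ref}.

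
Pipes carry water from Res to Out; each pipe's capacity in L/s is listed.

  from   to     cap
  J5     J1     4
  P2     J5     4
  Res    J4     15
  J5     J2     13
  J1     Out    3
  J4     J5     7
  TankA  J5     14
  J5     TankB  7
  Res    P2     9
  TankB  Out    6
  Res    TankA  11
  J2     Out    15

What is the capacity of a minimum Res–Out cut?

Augment Res→TankA→J5→TankB→Out: bottleneck 6, flow now 6.
Augment Res→TankA→J5→J2→Out: bottleneck 5, flow now 11.
Augment Res→J4→J5→J2→Out: bottleneck 7, flow now 18.
Augment Res→P2→J5→J2→Out: bottleneck 1, flow now 19.
Augment Res→P2→J5→J1→Out: bottleneck 3, flow now 22.
No augmenting path remains; maximum flow = 22.
By max-flow min-cut, the minimum cut capacity equals the max flow.
In the residual graph, reachable from Res: {Res, J4, P2}.
Min-cut edges: Res→TankA (11), J4→J5 (7), P2→J5 (4); capacity 11 + 7 + 4 = 22.

22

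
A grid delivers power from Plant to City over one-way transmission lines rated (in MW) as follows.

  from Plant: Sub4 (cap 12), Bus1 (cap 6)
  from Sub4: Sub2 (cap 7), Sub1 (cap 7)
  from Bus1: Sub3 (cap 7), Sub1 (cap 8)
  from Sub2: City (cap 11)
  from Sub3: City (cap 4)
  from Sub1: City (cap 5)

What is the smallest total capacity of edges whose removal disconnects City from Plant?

Augment Plant→Sub4→Sub2→City: bottleneck 7, flow now 7.
Augment Plant→Sub4→Sub1→City: bottleneck 5, flow now 12.
Augment Plant→Bus1→Sub3→City: bottleneck 4, flow now 16.
No augmenting path remains; maximum flow = 16.
By max-flow min-cut, the minimum cut capacity equals the max flow.
In the residual graph, reachable from Plant: {Plant, Sub4, Bus1, Sub3, Sub1}.
Min-cut edges: Sub4→Sub2 (7), Sub3→City (4), Sub1→City (5); capacity 7 + 4 + 5 = 16.

16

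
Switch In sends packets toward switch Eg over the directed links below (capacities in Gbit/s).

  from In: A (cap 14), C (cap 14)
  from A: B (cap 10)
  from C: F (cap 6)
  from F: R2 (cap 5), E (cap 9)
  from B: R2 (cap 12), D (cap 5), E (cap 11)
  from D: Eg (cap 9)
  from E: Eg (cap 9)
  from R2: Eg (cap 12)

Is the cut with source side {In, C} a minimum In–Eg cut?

No — its capacity is 20, but the minimum cut has capacity 16.

Given cut capacity: 14 + 6 = 20.
Augment In→A→B→D→Eg: bottleneck 5, flow now 5.
Augment In→A→B→E→Eg: bottleneck 5, flow now 10.
Augment In→C→F→E→Eg: bottleneck 4, flow now 14.
Augment In→C→F→R2→Eg: bottleneck 2, flow now 16.
No augmenting path remains; maximum flow = 16.
In the residual graph, reachable from In: {In, A, C}.
Min-cut edges: A→B (10), C→F (6); capacity 10 + 6 = 16.
Cut capacity 20 exceeds the max flow 16, so it is not minimum.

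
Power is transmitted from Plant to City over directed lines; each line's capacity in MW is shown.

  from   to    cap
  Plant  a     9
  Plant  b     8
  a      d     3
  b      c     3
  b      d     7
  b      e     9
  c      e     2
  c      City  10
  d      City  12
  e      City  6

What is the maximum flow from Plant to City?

11

Augment Plant→a→d→City: bottleneck 3, flow now 3.
Augment Plant→b→c→City: bottleneck 3, flow now 6.
Augment Plant→b→d→City: bottleneck 5, flow now 11.
No augmenting path remains; maximum flow = 11.
In the residual graph, reachable from Plant: {Plant, a}.
Min-cut edges: Plant→b (8), a→d (3); capacity 8 + 3 = 11.
This cut is saturated, so no flow can exceed 11.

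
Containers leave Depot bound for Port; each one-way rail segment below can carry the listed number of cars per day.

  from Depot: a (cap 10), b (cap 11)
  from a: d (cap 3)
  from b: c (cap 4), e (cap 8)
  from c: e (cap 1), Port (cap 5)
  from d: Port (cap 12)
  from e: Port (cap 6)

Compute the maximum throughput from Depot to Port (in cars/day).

Augment Depot→a→d→Port: bottleneck 3, flow now 3.
Augment Depot→b→c→Port: bottleneck 4, flow now 7.
Augment Depot→b→e→Port: bottleneck 6, flow now 13.
No augmenting path remains; maximum flow = 13.
In the residual graph, reachable from Depot: {Depot, a, b, e}.
Min-cut edges: a→d (3), b→c (4), e→Port (6); capacity 3 + 4 + 6 = 13.
This cut is saturated, so no flow can exceed 13.

13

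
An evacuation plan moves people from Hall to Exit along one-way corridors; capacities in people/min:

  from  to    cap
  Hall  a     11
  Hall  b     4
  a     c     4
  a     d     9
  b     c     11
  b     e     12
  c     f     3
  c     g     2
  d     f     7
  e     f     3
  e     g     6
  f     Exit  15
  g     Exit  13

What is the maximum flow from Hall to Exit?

15

Augment Hall→a→c→f→Exit: bottleneck 3, flow now 3.
Augment Hall→a→c→g→Exit: bottleneck 1, flow now 4.
Augment Hall→a→d→f→Exit: bottleneck 7, flow now 11.
Augment Hall→b→c→g→Exit: bottleneck 1, flow now 12.
Augment Hall→b→e→f→Exit: bottleneck 3, flow now 15.
No augmenting path remains; maximum flow = 15.
In the residual graph, reachable from Hall: {Hall}.
Min-cut edges: Hall→a (11), Hall→b (4); capacity 11 + 4 = 15.
This cut is saturated, so no flow can exceed 15.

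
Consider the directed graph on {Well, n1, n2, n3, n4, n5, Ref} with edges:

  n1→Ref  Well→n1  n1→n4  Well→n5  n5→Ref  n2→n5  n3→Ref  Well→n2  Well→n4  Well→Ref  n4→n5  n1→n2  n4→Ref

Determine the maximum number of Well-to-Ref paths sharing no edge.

Assign every edge capacity 1; by Menger, the answer equals the max flow.
Path Well→Ref (+1); total 1.
Path Well→n1→Ref (+1); total 2.
Path Well→n4→Ref (+1); total 3.
Path Well→n5→Ref (+1); total 4.
No residual Well→Ref path; max flow = 4.
Certifying cut of size 4: {Well→Ref, Well→n1, Well→n4, n5→Ref}.

4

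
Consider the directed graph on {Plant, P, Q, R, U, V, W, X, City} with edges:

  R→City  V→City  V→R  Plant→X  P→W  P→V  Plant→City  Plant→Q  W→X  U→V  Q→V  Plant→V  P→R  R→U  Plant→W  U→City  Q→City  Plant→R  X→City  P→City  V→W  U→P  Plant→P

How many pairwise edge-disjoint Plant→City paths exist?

Assign every edge capacity 1; by Menger, the answer equals the max flow.
Path Plant→City (+1); total 1.
Path Plant→P→City (+1); total 2.
Path Plant→Q→City (+1); total 3.
Path Plant→R→City (+1); total 4.
Path Plant→V→City (+1); total 5.
Path Plant→X→City (+1); total 6.
No residual Plant→City path; max flow = 6.
Certifying cut of size 6: {Plant→City, Plant→P, Plant→Q, Plant→R, Plant→V, X→City}.

6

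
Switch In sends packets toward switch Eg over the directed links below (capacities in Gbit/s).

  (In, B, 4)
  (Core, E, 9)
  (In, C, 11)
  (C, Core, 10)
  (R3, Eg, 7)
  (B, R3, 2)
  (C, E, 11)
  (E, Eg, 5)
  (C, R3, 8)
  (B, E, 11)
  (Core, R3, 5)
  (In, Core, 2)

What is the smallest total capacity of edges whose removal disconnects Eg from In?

12

Augment In→C→R3→Eg: bottleneck 7, flow now 7.
Augment In→C→E→Eg: bottleneck 4, flow now 11.
Augment In→Core→E→Eg: bottleneck 1, flow now 12.
No augmenting path remains; maximum flow = 12.
By max-flow min-cut, the minimum cut capacity equals the max flow.
In the residual graph, reachable from In: {In, C, Core, B, R3, E}.
Min-cut edges: R3→Eg (7), E→Eg (5); capacity 7 + 5 = 12.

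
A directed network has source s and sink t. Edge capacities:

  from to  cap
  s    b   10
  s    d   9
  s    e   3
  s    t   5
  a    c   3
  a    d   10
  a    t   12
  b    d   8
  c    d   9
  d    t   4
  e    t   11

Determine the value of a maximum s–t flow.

Augment s→t: bottleneck 5, flow now 5.
Augment s→d→t: bottleneck 4, flow now 9.
Augment s→e→t: bottleneck 3, flow now 12.
No augmenting path remains; maximum flow = 12.
In the residual graph, reachable from s: {s, b, d}.
Min-cut edges: s→e (3), s→t (5), d→t (4); capacity 3 + 5 + 4 = 12.
This cut is saturated, so no flow can exceed 12.

12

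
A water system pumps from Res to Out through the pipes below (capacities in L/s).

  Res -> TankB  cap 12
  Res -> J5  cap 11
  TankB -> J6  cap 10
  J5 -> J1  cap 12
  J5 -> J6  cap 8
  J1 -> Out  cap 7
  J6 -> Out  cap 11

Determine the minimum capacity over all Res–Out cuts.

Augment Res→TankB→J6→Out: bottleneck 10, flow now 10.
Augment Res→J5→J1→Out: bottleneck 7, flow now 17.
Augment Res→J5→J6→Out: bottleneck 1, flow now 18.
No augmenting path remains; maximum flow = 18.
By max-flow min-cut, the minimum cut capacity equals the max flow.
In the residual graph, reachable from Res: {Res, TankB, J5, J1, J6}.
Min-cut edges: J1→Out (7), J6→Out (11); capacity 7 + 11 = 18.

18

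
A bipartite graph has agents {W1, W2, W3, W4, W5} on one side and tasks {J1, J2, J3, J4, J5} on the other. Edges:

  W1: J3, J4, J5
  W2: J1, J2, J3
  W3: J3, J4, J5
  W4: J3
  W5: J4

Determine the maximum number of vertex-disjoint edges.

Unit-capacity flow: source→left, listed edges, right→sink; max matching = max flow.
Augmenting path W1→J3 (+1); matched 1.
Augmenting path W2→J1 (+1); matched 2.
Augmenting path W3→J4 (+1); matched 3.
Augmenting path W4→J3→W1→J5 (+1); matched 4.
No augmenting path remains; maximum matching = 4.
König certificate: {W2, J3, J4, J5} is a vertex cover of size 4 (every listed pair touches it), so no matching can be larger.

4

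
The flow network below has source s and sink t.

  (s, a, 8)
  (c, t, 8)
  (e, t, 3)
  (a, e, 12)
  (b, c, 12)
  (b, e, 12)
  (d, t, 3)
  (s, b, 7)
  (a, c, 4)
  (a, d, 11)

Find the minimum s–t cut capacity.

14

Augment s→a→c→t: bottleneck 4, flow now 4.
Augment s→a→d→t: bottleneck 3, flow now 7.
Augment s→a→e→t: bottleneck 1, flow now 8.
Augment s→b→c→t: bottleneck 4, flow now 12.
Augment s→b→e→t: bottleneck 2, flow now 14.
No augmenting path remains; maximum flow = 14.
By max-flow min-cut, the minimum cut capacity equals the max flow.
In the residual graph, reachable from s: {s, a, b, c, d, e}.
Min-cut edges: c→t (8), d→t (3), e→t (3); capacity 8 + 3 + 3 = 14.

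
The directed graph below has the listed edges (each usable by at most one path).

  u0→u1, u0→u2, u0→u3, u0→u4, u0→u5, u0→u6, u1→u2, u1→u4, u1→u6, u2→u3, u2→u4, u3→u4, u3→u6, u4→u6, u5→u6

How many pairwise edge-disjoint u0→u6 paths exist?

Assign every edge capacity 1; by Menger, the answer equals the max flow.
Path u0→u6 (+1); total 1.
Path u0→u1→u6 (+1); total 2.
Path u0→u3→u6 (+1); total 3.
Path u0→u4→u6 (+1); total 4.
Path u0→u5→u6 (+1); total 5.
No residual u0→u6 path; max flow = 5.
Certifying cut of size 5: {u0→u1, u0→u5, u0→u6, u3→u6, u4→u6}.

5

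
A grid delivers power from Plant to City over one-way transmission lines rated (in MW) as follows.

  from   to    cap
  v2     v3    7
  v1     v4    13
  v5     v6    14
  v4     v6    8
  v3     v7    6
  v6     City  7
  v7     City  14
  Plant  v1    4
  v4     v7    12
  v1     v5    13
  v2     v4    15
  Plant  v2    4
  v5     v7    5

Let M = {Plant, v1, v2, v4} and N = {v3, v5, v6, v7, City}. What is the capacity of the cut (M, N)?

Edges leaving {Plant, v1, v2, v4}: v1→v5 (13), v2→v3 (7), v4→v6 (8), v4→v7 (12).
Cut capacity = 13 + 7 + 8 + 12 = 40.

40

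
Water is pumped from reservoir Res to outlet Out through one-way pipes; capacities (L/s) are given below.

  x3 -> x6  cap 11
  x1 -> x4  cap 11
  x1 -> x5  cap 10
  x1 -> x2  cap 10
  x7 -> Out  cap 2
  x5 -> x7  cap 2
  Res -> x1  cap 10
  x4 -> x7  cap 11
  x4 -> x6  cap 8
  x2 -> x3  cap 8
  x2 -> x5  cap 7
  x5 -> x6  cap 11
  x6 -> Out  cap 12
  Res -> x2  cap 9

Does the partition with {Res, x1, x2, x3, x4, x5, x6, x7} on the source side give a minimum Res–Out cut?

Yes — it is a minimum cut (capacity 14).

Given cut capacity: 12 + 2 = 14.
Augment Res→x1→x4→x6→Out: bottleneck 8, flow now 8.
Augment Res→x1→x4→x7→Out: bottleneck 2, flow now 10.
Augment Res→x2→x3→x6→Out: bottleneck 4, flow now 14.
No augmenting path remains; maximum flow = 14.
Cut capacity 14 equals the max flow, so it is a minimum cut.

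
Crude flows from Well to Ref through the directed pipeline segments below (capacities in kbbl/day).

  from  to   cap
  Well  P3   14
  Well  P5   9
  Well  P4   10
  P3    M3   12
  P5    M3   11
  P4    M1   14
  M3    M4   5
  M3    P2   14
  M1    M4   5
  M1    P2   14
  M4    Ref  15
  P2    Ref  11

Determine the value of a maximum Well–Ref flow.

Augment Well→P3→M3→M4→Ref: bottleneck 5, flow now 5.
Augment Well→P3→M3→P2→Ref: bottleneck 7, flow now 12.
Augment Well→P5→M3→P2→Ref: bottleneck 4, flow now 16.
Augment Well→P4→M1→M4→Ref: bottleneck 5, flow now 21.
No augmenting path remains; maximum flow = 21.
In the residual graph, reachable from Well: {Well, P3, P5, P4, M3, M1, P2}.
Min-cut edges: M3→M4 (5), M1→M4 (5), P2→Ref (11); capacity 5 + 5 + 11 = 21.
This cut is saturated, so no flow can exceed 21.

21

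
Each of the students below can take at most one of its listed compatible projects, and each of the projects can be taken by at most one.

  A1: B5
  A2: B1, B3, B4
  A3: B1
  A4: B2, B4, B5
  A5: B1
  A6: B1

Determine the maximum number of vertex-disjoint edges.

4

Unit-capacity flow: source→left, listed edges, right→sink; max matching = max flow.
Augmenting path A1→B5 (+1); matched 1.
Augmenting path A2→B1 (+1); matched 2.
Augmenting path A4→B2 (+1); matched 3.
Augmenting path A3→B1→A2→B3 (+1); matched 4.
No augmenting path remains; maximum matching = 4.
König certificate: {A1, A2, A4, B1} is a vertex cover of size 4 (every listed pair touches it), so no matching can be larger.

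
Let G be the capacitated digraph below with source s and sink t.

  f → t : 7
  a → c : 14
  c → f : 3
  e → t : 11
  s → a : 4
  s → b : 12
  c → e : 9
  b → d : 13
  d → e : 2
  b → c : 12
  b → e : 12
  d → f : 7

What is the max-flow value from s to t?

Augment s→b→e→t: bottleneck 11, flow now 11.
Augment s→a→c→f→t: bottleneck 3, flow now 14.
Augment s→b→d→f→t: bottleneck 1, flow now 15.
Augment s→a→c→e→b→d→f→t: bottleneck 1, flow now 16. (uses reverse residual edge)
No augmenting path remains; maximum flow = 16.
In the residual graph, reachable from s: {s}.
Min-cut edges: s→a (4), s→b (12); capacity 4 + 12 = 16.
This cut is saturated, so no flow can exceed 16.

16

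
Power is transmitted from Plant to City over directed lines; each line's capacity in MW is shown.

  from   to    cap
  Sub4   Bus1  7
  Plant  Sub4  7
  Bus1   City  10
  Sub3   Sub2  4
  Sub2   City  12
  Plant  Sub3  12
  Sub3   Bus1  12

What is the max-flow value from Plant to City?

Augment Plant→Sub4→Bus1→City: bottleneck 7, flow now 7.
Augment Plant→Sub3→Bus1→City: bottleneck 3, flow now 10.
Augment Plant→Sub3→Sub2→City: bottleneck 4, flow now 14.
No augmenting path remains; maximum flow = 14.
In the residual graph, reachable from Plant: {Plant, Sub4, Sub3, Bus1}.
Min-cut edges: Sub3→Sub2 (4), Bus1→City (10); capacity 4 + 10 = 14.
This cut is saturated, so no flow can exceed 14.

14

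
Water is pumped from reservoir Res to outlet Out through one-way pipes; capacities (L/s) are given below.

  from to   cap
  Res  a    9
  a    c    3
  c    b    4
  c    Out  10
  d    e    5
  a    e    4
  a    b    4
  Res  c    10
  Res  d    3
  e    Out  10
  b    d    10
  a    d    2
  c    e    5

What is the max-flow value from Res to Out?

20

Augment Res→c→Out: bottleneck 10, flow now 10.
Augment Res→a→e→Out: bottleneck 4, flow now 14.
Augment Res→d→e→Out: bottleneck 3, flow now 17.
Augment Res→a→c→e→Out: bottleneck 3, flow now 20.
No augmenting path remains; maximum flow = 20.
In the residual graph, reachable from Res: {Res, a, b, c, d, e}.
Min-cut edges: c→Out (10), e→Out (10); capacity 10 + 10 = 20.
This cut is saturated, so no flow can exceed 20.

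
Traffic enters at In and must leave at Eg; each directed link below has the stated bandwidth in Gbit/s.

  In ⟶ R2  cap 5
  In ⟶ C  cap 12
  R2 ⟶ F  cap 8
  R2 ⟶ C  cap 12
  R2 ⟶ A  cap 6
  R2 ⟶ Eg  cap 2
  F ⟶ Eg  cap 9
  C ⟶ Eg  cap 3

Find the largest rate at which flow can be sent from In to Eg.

Augment In→R2→Eg: bottleneck 2, flow now 2.
Augment In→C→Eg: bottleneck 3, flow now 5.
Augment In→R2→F→Eg: bottleneck 3, flow now 8.
No augmenting path remains; maximum flow = 8.
In the residual graph, reachable from In: {In, C}.
Min-cut edges: In→R2 (5), C→Eg (3); capacity 5 + 3 = 8.
This cut is saturated, so no flow can exceed 8.

8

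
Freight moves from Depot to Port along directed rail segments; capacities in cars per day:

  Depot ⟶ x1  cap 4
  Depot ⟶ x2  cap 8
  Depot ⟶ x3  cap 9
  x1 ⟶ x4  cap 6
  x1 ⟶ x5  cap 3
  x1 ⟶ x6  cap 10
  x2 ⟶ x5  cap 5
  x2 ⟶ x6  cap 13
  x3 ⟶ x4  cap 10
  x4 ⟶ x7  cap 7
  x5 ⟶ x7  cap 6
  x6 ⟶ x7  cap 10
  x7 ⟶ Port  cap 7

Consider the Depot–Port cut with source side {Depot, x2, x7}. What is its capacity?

38

Edges leaving {Depot, x2, x7}: Depot→x1 (4), Depot→x3 (9), x2→x5 (5), x2→x6 (13), x7→Port (7).
Cut capacity = 4 + 9 + 5 + 13 + 7 = 38.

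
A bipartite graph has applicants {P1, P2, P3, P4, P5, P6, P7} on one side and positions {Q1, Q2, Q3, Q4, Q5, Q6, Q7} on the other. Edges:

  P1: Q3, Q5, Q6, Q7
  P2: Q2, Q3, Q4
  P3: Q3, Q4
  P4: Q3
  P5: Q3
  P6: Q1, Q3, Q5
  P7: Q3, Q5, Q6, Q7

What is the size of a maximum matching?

6

Unit-capacity flow: source→left, listed edges, right→sink; max matching = max flow.
Augmenting path P1→Q3 (+1); matched 1.
Augmenting path P2→Q2 (+1); matched 2.
Augmenting path P3→Q4 (+1); matched 3.
Augmenting path P6→Q1 (+1); matched 4.
Augmenting path P7→Q5 (+1); matched 5.
Augmenting path P4→Q3→P1→Q6 (+1); matched 6.
No augmenting path remains; maximum matching = 6.
König certificate: {P1, P2, P3, P6, P7, Q3} is a vertex cover of size 6 (every listed pair touches it), so no matching can be larger.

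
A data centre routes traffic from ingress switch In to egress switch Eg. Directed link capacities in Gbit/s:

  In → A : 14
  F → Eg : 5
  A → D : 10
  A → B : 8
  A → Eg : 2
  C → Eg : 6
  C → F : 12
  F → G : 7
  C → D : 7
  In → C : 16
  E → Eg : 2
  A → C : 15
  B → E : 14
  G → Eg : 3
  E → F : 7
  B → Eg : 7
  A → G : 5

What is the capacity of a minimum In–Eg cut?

24

Augment In→A→Eg: bottleneck 2, flow now 2.
Augment In→C→Eg: bottleneck 6, flow now 8.
Augment In→A→B→Eg: bottleneck 7, flow now 15.
Augment In→A→G→Eg: bottleneck 3, flow now 18.
Augment In→C→F→Eg: bottleneck 5, flow now 23.
Augment In→A→B→E→Eg: bottleneck 1, flow now 24.
No augmenting path remains; maximum flow = 24.
By max-flow min-cut, the minimum cut capacity equals the max flow.
In the residual graph, reachable from In: {In, A, C, D, F, G}.
Min-cut edges: A→B (8), A→Eg (2), C→Eg (6), F→Eg (5), G→Eg (3); capacity 8 + 2 + 6 + 5 + 3 = 24.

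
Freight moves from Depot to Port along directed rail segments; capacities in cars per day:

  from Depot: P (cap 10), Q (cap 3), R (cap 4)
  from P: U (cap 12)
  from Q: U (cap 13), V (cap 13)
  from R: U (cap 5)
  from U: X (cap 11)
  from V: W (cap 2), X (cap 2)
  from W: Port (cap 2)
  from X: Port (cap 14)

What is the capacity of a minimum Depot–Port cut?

Augment Depot→P→U→X→Port: bottleneck 10, flow now 10.
Augment Depot→Q→U→X→Port: bottleneck 1, flow now 11.
Augment Depot→Q→V→W→Port: bottleneck 2, flow now 13.
Augment Depot→R→U→Q→V→X→Port: bottleneck 1, flow now 14. (uses reverse residual edge)
No augmenting path remains; maximum flow = 14.
By max-flow min-cut, the minimum cut capacity equals the max flow.
In the residual graph, reachable from Depot: {Depot, P, R, U}.
Min-cut edges: Depot→Q (3), U→X (11); capacity 3 + 11 = 14.

14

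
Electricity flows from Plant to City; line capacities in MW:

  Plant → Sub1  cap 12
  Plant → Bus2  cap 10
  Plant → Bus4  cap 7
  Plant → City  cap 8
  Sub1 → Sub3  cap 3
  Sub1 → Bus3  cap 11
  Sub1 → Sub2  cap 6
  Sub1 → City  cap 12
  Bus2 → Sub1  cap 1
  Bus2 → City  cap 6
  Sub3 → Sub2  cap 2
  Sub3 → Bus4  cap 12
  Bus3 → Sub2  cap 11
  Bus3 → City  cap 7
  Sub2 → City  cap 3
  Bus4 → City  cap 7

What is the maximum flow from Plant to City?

Augment Plant→City: bottleneck 8, flow now 8.
Augment Plant→Sub1→City: bottleneck 12, flow now 20.
Augment Plant→Bus2→City: bottleneck 6, flow now 26.
Augment Plant→Bus4→City: bottleneck 7, flow now 33.
Augment Plant→Bus2→Sub1→Bus3→City: bottleneck 1, flow now 34.
No augmenting path remains; maximum flow = 34.
In the residual graph, reachable from Plant: {Plant, Bus2}.
Min-cut edges: Plant→Sub1 (12), Plant→Bus4 (7), Plant→City (8), Bus2→Sub1 (1), Bus2→City (6); capacity 12 + 7 + 8 + 1 + 6 = 34.
This cut is saturated, so no flow can exceed 34.

34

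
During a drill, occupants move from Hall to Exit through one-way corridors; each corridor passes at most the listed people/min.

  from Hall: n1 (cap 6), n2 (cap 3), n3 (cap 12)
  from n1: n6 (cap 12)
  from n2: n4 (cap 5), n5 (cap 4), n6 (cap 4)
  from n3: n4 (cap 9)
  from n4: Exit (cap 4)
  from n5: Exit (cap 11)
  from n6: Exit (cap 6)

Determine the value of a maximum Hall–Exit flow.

Augment Hall→n1→n6→Exit: bottleneck 6, flow now 6.
Augment Hall→n2→n4→Exit: bottleneck 3, flow now 9.
Augment Hall→n3→n4→Exit: bottleneck 1, flow now 10.
Augment Hall→n3→n4→n2→n5→Exit: bottleneck 3, flow now 13. (uses reverse residual edge)
No augmenting path remains; maximum flow = 13.
In the residual graph, reachable from Hall: {Hall, n3, n4}.
Min-cut edges: Hall→n1 (6), Hall→n2 (3), n4→Exit (4); capacity 6 + 3 + 4 = 13.
This cut is saturated, so no flow can exceed 13.

13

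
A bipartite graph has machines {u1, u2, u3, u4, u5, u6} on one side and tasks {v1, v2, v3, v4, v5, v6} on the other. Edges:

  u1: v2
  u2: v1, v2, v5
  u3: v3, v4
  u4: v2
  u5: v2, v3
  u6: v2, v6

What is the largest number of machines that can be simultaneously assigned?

Unit-capacity flow: source→left, listed edges, right→sink; max matching = max flow.
Augmenting path u1→v2 (+1); matched 1.
Augmenting path u2→v1 (+1); matched 2.
Augmenting path u3→v3 (+1); matched 3.
Augmenting path u6→v6 (+1); matched 4.
Augmenting path u5→v3→u3→v4 (+1); matched 5.
No augmenting path remains; maximum matching = 5.
König certificate: {u2, u3, u5, u6, v2} is a vertex cover of size 5 (every listed pair touches it), so no matching can be larger.

5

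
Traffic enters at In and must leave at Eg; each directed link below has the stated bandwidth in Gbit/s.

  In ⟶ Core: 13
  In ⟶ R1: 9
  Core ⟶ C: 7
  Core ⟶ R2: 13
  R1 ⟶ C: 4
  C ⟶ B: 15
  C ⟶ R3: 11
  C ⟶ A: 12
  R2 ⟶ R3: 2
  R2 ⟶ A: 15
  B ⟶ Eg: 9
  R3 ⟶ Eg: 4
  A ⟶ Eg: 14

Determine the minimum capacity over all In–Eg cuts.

Augment In→Core→C→B→Eg: bottleneck 7, flow now 7.
Augment In→Core→R2→R3→Eg: bottleneck 2, flow now 9.
Augment In→Core→R2→A→Eg: bottleneck 4, flow now 13.
Augment In→R1→C→B→Eg: bottleneck 2, flow now 15.
Augment In→R1→C→R3→Eg: bottleneck 2, flow now 17.
No augmenting path remains; maximum flow = 17.
By max-flow min-cut, the minimum cut capacity equals the max flow.
In the residual graph, reachable from In: {In, R1}.
Min-cut edges: In→Core (13), R1→C (4); capacity 13 + 4 = 17.

17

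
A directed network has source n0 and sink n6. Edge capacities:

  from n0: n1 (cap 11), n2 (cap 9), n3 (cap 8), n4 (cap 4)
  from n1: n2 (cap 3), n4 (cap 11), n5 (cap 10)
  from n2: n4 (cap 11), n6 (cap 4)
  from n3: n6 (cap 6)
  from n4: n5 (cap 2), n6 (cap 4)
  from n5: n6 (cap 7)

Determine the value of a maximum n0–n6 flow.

21

Augment n0→n2→n6: bottleneck 4, flow now 4.
Augment n0→n3→n6: bottleneck 6, flow now 10.
Augment n0→n4→n6: bottleneck 4, flow now 14.
Augment n0→n1→n5→n6: bottleneck 7, flow now 21.
No augmenting path remains; maximum flow = 21.
In the residual graph, reachable from n0: {n0, n1, n2, n3, n4, n5}.
Min-cut edges: n2→n6 (4), n3→n6 (6), n4→n6 (4), n5→n6 (7); capacity 4 + 6 + 4 + 7 = 21.
This cut is saturated, so no flow can exceed 21.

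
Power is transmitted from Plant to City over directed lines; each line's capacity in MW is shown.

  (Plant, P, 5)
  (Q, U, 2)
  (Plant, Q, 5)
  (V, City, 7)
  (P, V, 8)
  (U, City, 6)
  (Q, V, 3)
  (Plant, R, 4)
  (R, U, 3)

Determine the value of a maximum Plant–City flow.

12

Augment Plant→P→V→City: bottleneck 5, flow now 5.
Augment Plant→Q→U→City: bottleneck 2, flow now 7.
Augment Plant→Q→V→City: bottleneck 2, flow now 9.
Augment Plant→R→U→City: bottleneck 3, flow now 12.
No augmenting path remains; maximum flow = 12.
In the residual graph, reachable from Plant: {Plant, P, Q, R, V}.
Min-cut edges: Q→U (2), R→U (3), V→City (7); capacity 2 + 3 + 7 = 12.
This cut is saturated, so no flow can exceed 12.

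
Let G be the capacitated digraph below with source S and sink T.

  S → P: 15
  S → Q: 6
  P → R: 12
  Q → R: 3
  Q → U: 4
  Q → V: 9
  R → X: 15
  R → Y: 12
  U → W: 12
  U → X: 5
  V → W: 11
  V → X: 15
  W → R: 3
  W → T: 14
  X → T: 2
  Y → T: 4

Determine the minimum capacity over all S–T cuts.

12

Augment S→P→R→X→T: bottleneck 2, flow now 2.
Augment S→P→R→Y→T: bottleneck 4, flow now 6.
Augment S→Q→U→W→T: bottleneck 4, flow now 10.
Augment S→Q→V→W→T: bottleneck 2, flow now 12.
No augmenting path remains; maximum flow = 12.
By max-flow min-cut, the minimum cut capacity equals the max flow.
In the residual graph, reachable from S: {S, P, R, X, Y}.
Min-cut edges: S→Q (6), X→T (2), Y→T (4); capacity 6 + 2 + 4 = 12.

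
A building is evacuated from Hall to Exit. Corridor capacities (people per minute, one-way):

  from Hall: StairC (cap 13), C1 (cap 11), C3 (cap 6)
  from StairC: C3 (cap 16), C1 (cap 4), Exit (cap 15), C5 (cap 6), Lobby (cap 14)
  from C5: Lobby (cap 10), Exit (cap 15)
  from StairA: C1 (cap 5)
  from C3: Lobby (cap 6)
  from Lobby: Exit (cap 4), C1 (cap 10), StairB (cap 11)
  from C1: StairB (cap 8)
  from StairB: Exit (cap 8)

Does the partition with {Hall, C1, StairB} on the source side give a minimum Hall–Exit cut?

No — its capacity is 27, but the minimum cut has capacity 25.

Given cut capacity: 13 + 6 + 8 = 27.
Augment Hall→StairC→Exit: bottleneck 13, flow now 13.
Augment Hall→C3→Lobby→Exit: bottleneck 4, flow now 17.
Augment Hall→C1→StairB→Exit: bottleneck 8, flow now 25.
No augmenting path remains; maximum flow = 25.
In the residual graph, reachable from Hall: {Hall, C3, Lobby, C1, StairB}.
Min-cut edges: Hall→StairC (13), Lobby→Exit (4), StairB→Exit (8); capacity 13 + 4 + 8 = 25.
Cut capacity 27 exceeds the max flow 25, so it is not minimum.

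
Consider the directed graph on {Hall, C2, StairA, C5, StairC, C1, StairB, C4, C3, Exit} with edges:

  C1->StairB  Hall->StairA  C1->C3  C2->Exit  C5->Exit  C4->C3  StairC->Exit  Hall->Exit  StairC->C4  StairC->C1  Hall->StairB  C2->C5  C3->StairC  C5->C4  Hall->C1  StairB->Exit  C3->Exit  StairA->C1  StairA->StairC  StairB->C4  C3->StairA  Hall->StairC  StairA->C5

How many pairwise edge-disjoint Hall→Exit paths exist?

5

Assign every edge capacity 1; by Menger, the answer equals the max flow.
Path Hall→Exit (+1); total 1.
Path Hall→StairC→Exit (+1); total 2.
Path Hall→StairB→Exit (+1); total 3.
Path Hall→StairA→C5→Exit (+1); total 4.
Path Hall→C1→C3→Exit (+1); total 5.
No residual Hall→Exit path; max flow = 5.
Certifying cut of size 5: {Hall→C1, Hall→Exit, Hall→StairA, Hall→StairB, Hall→StairC}.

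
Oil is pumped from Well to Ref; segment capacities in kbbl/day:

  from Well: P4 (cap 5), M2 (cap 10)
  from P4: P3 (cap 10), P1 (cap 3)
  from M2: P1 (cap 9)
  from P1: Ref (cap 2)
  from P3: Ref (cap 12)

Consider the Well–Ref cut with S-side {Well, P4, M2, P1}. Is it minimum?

Given cut capacity: 10 + 2 = 12.
Augment Well→P4→P1→Ref: bottleneck 2, flow now 2.
Augment Well→P4→P3→Ref: bottleneck 3, flow now 5.
Augment Well→M2→P1→P4→P3→Ref: bottleneck 2, flow now 7. (uses reverse residual edge)
No augmenting path remains; maximum flow = 7.
In the residual graph, reachable from Well: {Well, M2, P1}.
Min-cut edges: Well→P4 (5), P1→Ref (2); capacity 5 + 2 = 7.
Cut capacity 12 exceeds the max flow 7, so it is not minimum.

No — its capacity is 12, but the minimum cut has capacity 7.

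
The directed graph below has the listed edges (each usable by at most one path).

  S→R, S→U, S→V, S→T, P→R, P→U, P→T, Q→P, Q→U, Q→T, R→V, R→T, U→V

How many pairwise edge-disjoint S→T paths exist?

Assign every edge capacity 1; by Menger, the answer equals the max flow.
Path S→T (+1); total 1.
Path S→R→T (+1); total 2.
No residual S→T path; max flow = 2.
Certifying cut of size 2: {S→R, S→T}.

2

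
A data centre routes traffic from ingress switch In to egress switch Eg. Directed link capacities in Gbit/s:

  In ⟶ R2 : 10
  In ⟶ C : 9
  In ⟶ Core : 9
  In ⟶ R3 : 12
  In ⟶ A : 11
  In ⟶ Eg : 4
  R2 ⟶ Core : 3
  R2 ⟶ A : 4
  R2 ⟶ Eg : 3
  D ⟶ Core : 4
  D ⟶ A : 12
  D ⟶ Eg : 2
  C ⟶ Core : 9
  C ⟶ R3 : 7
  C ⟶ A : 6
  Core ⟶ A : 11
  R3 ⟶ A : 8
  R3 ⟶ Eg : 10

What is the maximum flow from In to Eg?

Augment In→Eg: bottleneck 4, flow now 4.
Augment In→R2→Eg: bottleneck 3, flow now 7.
Augment In→R3→Eg: bottleneck 10, flow now 17.
No augmenting path remains; maximum flow = 17.
In the residual graph, reachable from In: {In, R2, C, Core, R3, A}.
Min-cut edges: In→Eg (4), R2→Eg (3), R3→Eg (10); capacity 4 + 3 + 10 = 17.
This cut is saturated, so no flow can exceed 17.

17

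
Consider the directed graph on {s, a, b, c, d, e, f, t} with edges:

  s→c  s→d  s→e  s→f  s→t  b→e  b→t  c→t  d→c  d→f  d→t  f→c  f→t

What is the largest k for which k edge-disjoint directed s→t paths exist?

4

Assign every edge capacity 1; by Menger, the answer equals the max flow.
Path s→t (+1); total 1.
Path s→c→t (+1); total 2.
Path s→d→t (+1); total 3.
Path s→f→t (+1); total 4.
No residual s→t path; max flow = 4.
Certifying cut of size 4: {s→c, s→d, s→f, s→t}.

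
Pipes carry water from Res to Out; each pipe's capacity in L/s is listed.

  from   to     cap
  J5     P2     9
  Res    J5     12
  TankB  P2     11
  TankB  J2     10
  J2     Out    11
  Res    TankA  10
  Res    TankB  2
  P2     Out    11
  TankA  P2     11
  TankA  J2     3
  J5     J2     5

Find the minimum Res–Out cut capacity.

21

Augment Res→J5→J2→Out: bottleneck 5, flow now 5.
Augment Res→J5→P2→Out: bottleneck 7, flow now 12.
Augment Res→TankB→J2→Out: bottleneck 2, flow now 14.
Augment Res→TankA→J2→Out: bottleneck 3, flow now 17.
Augment Res→TankA→P2→Out: bottleneck 4, flow now 21.
No augmenting path remains; maximum flow = 21.
By max-flow min-cut, the minimum cut capacity equals the max flow.
In the residual graph, reachable from Res: {Res, J5, TankA, P2}.
Min-cut edges: Res→TankB (2), J5→J2 (5), TankA→J2 (3), P2→Out (11); capacity 2 + 5 + 3 + 11 = 21.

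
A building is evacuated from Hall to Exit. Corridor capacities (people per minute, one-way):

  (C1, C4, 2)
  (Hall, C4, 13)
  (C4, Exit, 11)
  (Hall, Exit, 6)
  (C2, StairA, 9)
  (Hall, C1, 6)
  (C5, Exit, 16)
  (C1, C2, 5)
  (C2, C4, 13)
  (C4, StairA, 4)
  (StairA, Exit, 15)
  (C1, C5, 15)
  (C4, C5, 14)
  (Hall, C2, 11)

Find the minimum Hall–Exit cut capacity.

36

Augment Hall→Exit: bottleneck 6, flow now 6.
Augment Hall→C4→Exit: bottleneck 11, flow now 17.
Augment Hall→C1→C5→Exit: bottleneck 6, flow now 23.
Augment Hall→C2→StairA→Exit: bottleneck 9, flow now 32.
Augment Hall→C4→StairA→Exit: bottleneck 2, flow now 34.
Augment Hall→C2→C4→StairA→Exit: bottleneck 2, flow now 36.
No augmenting path remains; maximum flow = 36.
By max-flow min-cut, the minimum cut capacity equals the max flow.
In the residual graph, reachable from Hall: {Hall}.
Min-cut edges: Hall→C1 (6), Hall→C2 (11), Hall→C4 (13), Hall→Exit (6); capacity 6 + 11 + 13 + 6 = 36.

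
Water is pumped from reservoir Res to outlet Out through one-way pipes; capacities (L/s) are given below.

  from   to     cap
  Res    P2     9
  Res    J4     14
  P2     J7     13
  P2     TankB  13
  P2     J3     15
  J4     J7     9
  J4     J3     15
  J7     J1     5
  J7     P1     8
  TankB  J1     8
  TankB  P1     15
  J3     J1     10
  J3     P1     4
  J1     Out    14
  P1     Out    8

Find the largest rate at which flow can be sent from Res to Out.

22

Augment Res→P2→J7→J1→Out: bottleneck 5, flow now 5.
Augment Res→P2→J7→P1→Out: bottleneck 4, flow now 9.
Augment Res→J4→J7→P1→Out: bottleneck 4, flow now 13.
Augment Res→J4→J3→J1→Out: bottleneck 9, flow now 22.
No augmenting path remains; maximum flow = 22.
In the residual graph, reachable from Res: {Res, P2, J4, J7, TankB, J3, J1, P1}.
Min-cut edges: J1→Out (14), P1→Out (8); capacity 14 + 8 = 22.
This cut is saturated, so no flow can exceed 22.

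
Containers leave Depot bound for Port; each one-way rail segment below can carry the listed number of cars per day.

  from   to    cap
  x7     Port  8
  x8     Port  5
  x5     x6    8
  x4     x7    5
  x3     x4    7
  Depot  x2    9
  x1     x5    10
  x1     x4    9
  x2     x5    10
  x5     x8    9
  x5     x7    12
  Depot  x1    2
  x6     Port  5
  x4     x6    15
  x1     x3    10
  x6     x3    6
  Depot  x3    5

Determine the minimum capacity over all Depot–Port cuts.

Augment Depot→x1→x4→x6→Port: bottleneck 2, flow now 2.
Augment Depot→x2→x5→x6→Port: bottleneck 3, flow now 5.
Augment Depot→x2→x5→x7→Port: bottleneck 6, flow now 11.
Augment Depot→x3→x4→x7→Port: bottleneck 2, flow now 13.
Augment Depot→x3→x4→x1→x5→x8→Port: bottleneck 2, flow now 15. (uses reverse residual edge)
Augment Depot→x3→x4→x6→x5→x8→Port: bottleneck 1, flow now 16. (uses reverse residual edge)
No augmenting path remains; maximum flow = 16.
By max-flow min-cut, the minimum cut capacity equals the max flow.
In the residual graph, reachable from Depot: {Depot}.
Min-cut edges: Depot→x1 (2), Depot→x2 (9), Depot→x3 (5); capacity 2 + 9 + 5 = 16.

16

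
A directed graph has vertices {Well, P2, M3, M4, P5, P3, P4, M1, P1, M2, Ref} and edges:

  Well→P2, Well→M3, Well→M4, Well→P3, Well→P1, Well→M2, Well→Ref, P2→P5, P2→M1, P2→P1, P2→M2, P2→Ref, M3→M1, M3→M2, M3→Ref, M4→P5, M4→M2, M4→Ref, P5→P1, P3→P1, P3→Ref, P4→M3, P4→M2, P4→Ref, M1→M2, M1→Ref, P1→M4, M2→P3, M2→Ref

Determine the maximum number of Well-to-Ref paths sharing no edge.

6

Assign every edge capacity 1; by Menger, the answer equals the max flow.
Path Well→Ref (+1); total 1.
Path Well→P2→Ref (+1); total 2.
Path Well→M3→Ref (+1); total 3.
Path Well→M4→Ref (+1); total 4.
Path Well→P3→Ref (+1); total 5.
Path Well→M2→Ref (+1); total 6.
No residual Well→Ref path; max flow = 6.
Certifying cut of size 6: {M2→Ref, M4→Ref, P3→Ref, Well→M3, Well→P2, Well→Ref}.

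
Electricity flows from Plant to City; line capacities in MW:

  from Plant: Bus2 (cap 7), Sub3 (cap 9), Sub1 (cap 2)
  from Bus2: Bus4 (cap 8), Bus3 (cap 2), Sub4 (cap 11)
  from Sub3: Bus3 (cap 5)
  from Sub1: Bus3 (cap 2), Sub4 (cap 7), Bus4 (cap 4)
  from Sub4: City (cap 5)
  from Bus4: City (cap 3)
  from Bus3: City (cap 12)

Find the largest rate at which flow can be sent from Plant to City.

Augment Plant→Bus2→Sub4→City: bottleneck 5, flow now 5.
Augment Plant→Bus2→Bus4→City: bottleneck 2, flow now 7.
Augment Plant→Sub3→Bus3→City: bottleneck 5, flow now 12.
Augment Plant→Sub1→Bus4→City: bottleneck 1, flow now 13.
Augment Plant→Sub1→Bus3→City: bottleneck 1, flow now 14.
No augmenting path remains; maximum flow = 14.
In the residual graph, reachable from Plant: {Plant, Sub3}.
Min-cut edges: Plant→Bus2 (7), Plant→Sub1 (2), Sub3→Bus3 (5); capacity 7 + 2 + 5 = 14.
This cut is saturated, so no flow can exceed 14.

14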